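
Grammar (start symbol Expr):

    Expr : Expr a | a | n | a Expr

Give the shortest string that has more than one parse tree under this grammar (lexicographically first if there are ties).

a a

length 1: no string has ≥2 trees
length 2: a a has 2 parse trees

Two derivations of a a:
  Expr ⇒ Expr a ⇒ a a
  Expr ⇒ a Expr ⇒ a a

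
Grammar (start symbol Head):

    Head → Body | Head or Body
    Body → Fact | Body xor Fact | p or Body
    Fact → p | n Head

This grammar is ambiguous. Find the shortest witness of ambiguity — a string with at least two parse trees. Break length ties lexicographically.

p or p

length 1: no string has ≥2 trees
length 2: no string has ≥2 trees
length 3: p or p has 2 parse trees

Two derivations of p or p:
  Head ⇒ Body ⇒ p or Body ⇒ p or Fact ⇒ p or p
  Head ⇒ Head or Body ⇒ Body or Body ⇒ Fact or Body ⇒ p or Body ⇒ p or Fact ⇒ p or p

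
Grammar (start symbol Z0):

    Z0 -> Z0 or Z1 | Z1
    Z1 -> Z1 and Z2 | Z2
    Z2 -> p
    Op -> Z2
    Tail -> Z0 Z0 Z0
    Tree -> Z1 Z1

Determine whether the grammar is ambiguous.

(Op, Tail, Tree are unreachable from Z0, so their rules don't affect L(Z0).) The grammar is stratified — Z0 handles 'or' (left-recursive), Z1 handles 'and', Z2 atoms. Each operator has a fixed associativity and precedence level, so every string has one parse.

Unambiguous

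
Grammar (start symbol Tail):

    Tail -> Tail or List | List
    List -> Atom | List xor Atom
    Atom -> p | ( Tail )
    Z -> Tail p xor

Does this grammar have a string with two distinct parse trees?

Unambiguous

(Z is unreachable from Tail, so its rules don't affect L(Tail).) This is a standard precedence ladder (Tail over List over Atom), with each level left-recursive on its own operator ('or' at Tail, 'xor' at List). That structure is LR(1), hence unambiguous.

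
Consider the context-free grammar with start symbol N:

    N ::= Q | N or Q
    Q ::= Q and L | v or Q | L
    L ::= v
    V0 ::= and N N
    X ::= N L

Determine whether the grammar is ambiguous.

Witness: v or v

Derivation 1: N ⇒ Q ⇒ v or Q ⇒ v or L ⇒ v or v
Derivation 2: N ⇒ N or Q ⇒ Q or Q ⇒ L or Q ⇒ v or Q ⇒ v or L ⇒ v or v

Two distinct leftmost derivations for the same string.

Ambiguous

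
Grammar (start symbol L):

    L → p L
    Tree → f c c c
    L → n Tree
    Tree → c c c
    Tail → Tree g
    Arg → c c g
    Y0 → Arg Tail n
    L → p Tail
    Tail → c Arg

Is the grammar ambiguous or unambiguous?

Ambiguous

Witness: p c c c g

Derivation 1: L ⇒ p Tail ⇒ p Tree g ⇒ p c c c g
Derivation 2: L ⇒ p Tail ⇒ p c Arg ⇒ p c c c g

Two distinct leftmost derivations for the same string.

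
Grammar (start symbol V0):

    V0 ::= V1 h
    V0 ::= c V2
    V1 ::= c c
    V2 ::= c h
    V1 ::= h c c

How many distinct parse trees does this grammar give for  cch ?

Parse trees for cch:
  [V0 [V1 c c] h]
  [V0 c [V2 c h]]

2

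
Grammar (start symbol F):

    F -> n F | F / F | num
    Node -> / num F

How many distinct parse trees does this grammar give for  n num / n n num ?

Parse trees for n num / n n num:
  [F n [F [F num] / [F n [F n [F num]]]]]
  [F [F n [F num]] / [F n [F n [F num]]]]

2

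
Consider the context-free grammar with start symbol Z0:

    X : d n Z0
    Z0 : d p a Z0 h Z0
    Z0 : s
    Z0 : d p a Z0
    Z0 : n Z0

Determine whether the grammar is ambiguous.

Ambiguous

Witness: d p a d p a s h s

Derivation 1: Z0 ⇒ d p a Z0 h Z0 ⇒ d p a d p a Z0 h Z0 ⇒ d p a d p a s h Z0 ⇒ d p a d p a s h s
Derivation 2: Z0 ⇒ d p a Z0 ⇒ d p a d p a Z0 h Z0 ⇒ d p a d p a s h Z0 ⇒ d p a d p a s h s

Two distinct leftmost derivations for the same string.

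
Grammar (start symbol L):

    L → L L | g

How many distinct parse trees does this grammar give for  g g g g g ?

14

Parse trees for g g g g g (showing first 6 of 14):
  [L [L g] [L [L g] [L [L g] [L [L g] [L g]]]]]
  [L [L g] [L [L g] [L [L [L g] [L g]] [L g]]]]
  [L [L g] [L [L [L g] [L g]] [L [L g] [L g]]]]
  [L [L g] [L [L [L g] [L [L g] [L g]]] [L g]]]
  [L [L g] [L [L [L [L g] [L g]] [L g]] [L g]]]
  [L [L [L g] [L g]] [L [L g] [L [L g] [L g]]]]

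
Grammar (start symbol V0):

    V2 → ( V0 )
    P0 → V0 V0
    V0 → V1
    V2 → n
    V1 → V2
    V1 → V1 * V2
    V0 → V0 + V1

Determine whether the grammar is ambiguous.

Only V0, V1, V2 are reachable from V0; ignoring the rest: The grammar is stratified — V0 handles '+' (left-recursive), V1 handles '*', V2 atoms. Each operator has a fixed associativity and precedence level, so every string has one parse.

Unambiguous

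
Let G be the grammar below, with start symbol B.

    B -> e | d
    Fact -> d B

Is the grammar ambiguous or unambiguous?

Only B is reachable from B; ignoring the rest: The reachable rules are right-linear with at most one rule per (nonterminal, next-terminal) pair. Each input token forces the next rule, so parsing is deterministic.

Unambiguous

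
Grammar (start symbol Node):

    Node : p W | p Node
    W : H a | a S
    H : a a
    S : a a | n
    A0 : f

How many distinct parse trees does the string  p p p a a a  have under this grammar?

Parse trees for p p p a a a:
  [Node p [Node p [Node p [W [H a a] a]]]]
  [Node p [Node p [Node p [W a [S a a]]]]]

2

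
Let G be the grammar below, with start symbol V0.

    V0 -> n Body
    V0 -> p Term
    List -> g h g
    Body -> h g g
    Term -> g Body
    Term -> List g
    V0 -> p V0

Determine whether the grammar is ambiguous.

Witness: p g h g g

Derivation 1: V0 ⇒ p Term ⇒ p g Body ⇒ p g h g g
Derivation 2: V0 ⇒ p Term ⇒ p List g ⇒ p g h g g

Two distinct leftmost derivations for the same string.

Ambiguous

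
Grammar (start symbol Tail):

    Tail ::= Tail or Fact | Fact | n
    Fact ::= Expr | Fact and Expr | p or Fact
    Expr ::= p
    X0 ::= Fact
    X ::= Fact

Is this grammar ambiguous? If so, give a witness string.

Ambiguous

Witness: p or p

Derivation 1: Tail ⇒ Tail or Fact ⇒ Fact or Fact ⇒ Expr or Fact ⇒ p or Fact ⇒ p or Expr ⇒ p or p
Derivation 2: Tail ⇒ Fact ⇒ p or Fact ⇒ p or Expr ⇒ p or p

Two distinct leftmost derivations for the same string.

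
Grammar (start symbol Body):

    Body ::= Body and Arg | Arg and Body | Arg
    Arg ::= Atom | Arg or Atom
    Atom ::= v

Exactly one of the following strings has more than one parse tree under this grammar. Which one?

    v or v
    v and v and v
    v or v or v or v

v or v: 1 tree
v and v and v: 4 trees
v or v or v or v: 1 tree

v and v and v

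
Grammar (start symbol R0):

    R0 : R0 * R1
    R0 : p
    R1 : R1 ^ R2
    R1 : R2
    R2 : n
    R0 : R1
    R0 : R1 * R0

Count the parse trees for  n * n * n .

Parse trees for n * n * n:
  [R0 [R0 [R0 [R1 [R2 n]]] * [R1 [R2 n]]] * [R1 [R2 n]]]
  [R0 [R0 [R1 [R2 n]] * [R0 [R1 [R2 n]]]] * [R1 [R2 n]]]
  [R0 [R1 [R2 n]] * [R0 [R0 [R1 [R2 n]]] * [R1 [R2 n]]]]
  [R0 [R1 [R2 n]] * [R0 [R1 [R2 n]] * [R0 [R1 [R2 n]]]]]

4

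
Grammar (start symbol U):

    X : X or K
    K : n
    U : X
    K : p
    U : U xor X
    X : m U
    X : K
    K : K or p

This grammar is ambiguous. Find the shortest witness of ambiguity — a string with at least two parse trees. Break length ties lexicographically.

length 1: no string has ≥2 trees
length 2: no string has ≥2 trees
length 3: n or p has 2 parse trees

Two derivations of n or p:
  U ⇒ X ⇒ X or K ⇒ K or K ⇒ n or K ⇒ n or p
  U ⇒ X ⇒ K ⇒ K or p ⇒ n or p

n or p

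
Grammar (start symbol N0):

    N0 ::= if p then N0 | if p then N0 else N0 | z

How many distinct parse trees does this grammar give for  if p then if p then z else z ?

2

Parse trees for if p then if p then z else z:
  [N0 if p then [N0 if p then [N0 z] else [N0 z]]]
  [N0 if p then [N0 if p then [N0 z]] else [N0 z]]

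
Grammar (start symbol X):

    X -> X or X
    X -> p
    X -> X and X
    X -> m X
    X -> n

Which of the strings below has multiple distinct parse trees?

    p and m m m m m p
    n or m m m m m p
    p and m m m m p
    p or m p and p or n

p and m m m m m p: 1 tree
n or m m m m m p: 1 tree
p and m m m m p: 1 tree
p or m p and p or n: 9 trees

p or m p and p or n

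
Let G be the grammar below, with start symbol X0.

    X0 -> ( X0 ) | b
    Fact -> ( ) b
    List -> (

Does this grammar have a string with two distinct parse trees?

Only X0 is reachable from X0; ignoring the rest: L(X0) is { openⁿ atom closeⁿ : n ≥ 0 }. The bracket depth fixes n, and the derivation is forced at every step.

Unambiguous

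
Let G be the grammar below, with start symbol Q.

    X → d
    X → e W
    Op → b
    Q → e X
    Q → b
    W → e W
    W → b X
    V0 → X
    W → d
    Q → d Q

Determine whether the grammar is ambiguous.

(Op, V0 are unreachable from Q, so their rules don't affect L(Q).) Each reachable nonterminal has at most one production per leading terminal, and all productions are right-linear; the derivation is determined token-by-token.

Unambiguous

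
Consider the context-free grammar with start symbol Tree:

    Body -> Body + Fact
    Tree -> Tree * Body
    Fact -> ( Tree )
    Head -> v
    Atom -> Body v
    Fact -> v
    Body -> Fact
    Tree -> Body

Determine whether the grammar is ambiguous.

Unambiguous

(Atom, Head are unreachable from Tree, so their rules don't affect L(Tree).) This is a standard precedence ladder (Tree over Body over Fact), with each level left-recursive on its own operator ('*' at Tree, '+' at Body). That structure is LR(1), hence unambiguous.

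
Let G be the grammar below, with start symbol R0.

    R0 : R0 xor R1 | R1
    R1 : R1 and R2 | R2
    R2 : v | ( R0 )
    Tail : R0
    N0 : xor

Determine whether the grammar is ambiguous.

Unambiguous

(Tail, N0 are unreachable from R0, so their rules don't affect L(R0).) The grammar is stratified — R0 handles 'xor' (left-recursive), R1 handles 'and', R2 atoms. Each operator has a fixed associativity and precedence level, so every string has one parse.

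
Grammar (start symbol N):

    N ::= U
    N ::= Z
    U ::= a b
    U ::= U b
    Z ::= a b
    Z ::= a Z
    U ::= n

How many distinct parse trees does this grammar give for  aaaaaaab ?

1

Parse trees for aaaaaaab:
  [N [Z a [Z a [Z a [Z a [Z a [Z a [Z a b]]]]]]]]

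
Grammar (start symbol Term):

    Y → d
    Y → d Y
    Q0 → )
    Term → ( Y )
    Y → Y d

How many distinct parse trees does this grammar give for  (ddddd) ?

Parse trees for (ddddd) (showing first 6 of 16):
  [Term ( [Y d [Y d [Y d [Y d [Y d]]]]] )]
  [Term ( [Y d [Y d [Y d [Y [Y d] d]]]] )]
  [Term ( [Y d [Y d [Y [Y d [Y d]] d]]] )]
  [Term ( [Y d [Y d [Y [Y [Y d] d] d]]] )]
  [Term ( [Y d [Y [Y d [Y d [Y d]]] d]] )]
  [Term ( [Y d [Y [Y d [Y [Y d] d]] d]] )]

16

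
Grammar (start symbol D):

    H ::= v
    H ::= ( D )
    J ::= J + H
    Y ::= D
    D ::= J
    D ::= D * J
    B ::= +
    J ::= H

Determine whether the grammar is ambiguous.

Unambiguous

Only D, J, H are reachable from D; ignoring the rest: D → D * J | J  ;  J → J + H | H  — a left-associative chain with H at the bottom. Each string factors uniquely by precedence.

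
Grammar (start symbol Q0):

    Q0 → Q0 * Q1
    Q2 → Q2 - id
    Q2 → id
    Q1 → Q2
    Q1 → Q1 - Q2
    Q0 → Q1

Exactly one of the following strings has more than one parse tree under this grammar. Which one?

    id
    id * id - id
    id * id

id * id - id

id: 1 tree
id * id - id: 2 trees
id * id: 1 tree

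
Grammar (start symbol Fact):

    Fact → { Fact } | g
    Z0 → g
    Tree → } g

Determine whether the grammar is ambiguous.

(Z0, Tree are unreachable from Fact, so their rules don't affect L(Fact).) L(Fact) is { openⁿ atom closeⁿ : n ≥ 0 }. The bracket depth fixes n, and the derivation is forced at every step.

Unambiguous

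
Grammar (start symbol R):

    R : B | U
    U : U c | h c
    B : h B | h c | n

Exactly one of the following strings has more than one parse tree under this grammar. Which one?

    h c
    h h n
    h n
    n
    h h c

h c: 2 trees
h h n: 1 tree
h n: 1 tree
n: 1 tree
h h c: 1 tree

h c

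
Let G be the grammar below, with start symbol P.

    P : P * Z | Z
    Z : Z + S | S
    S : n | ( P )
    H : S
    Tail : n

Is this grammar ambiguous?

(H, Tail are unreachable from P, so their rules don't affect L(P).) This is a standard precedence ladder (P over Z over S), with each level left-recursive on its own operator ('*' at P, '+' at Z). That structure is LR(1), hence unambiguous.

Unambiguous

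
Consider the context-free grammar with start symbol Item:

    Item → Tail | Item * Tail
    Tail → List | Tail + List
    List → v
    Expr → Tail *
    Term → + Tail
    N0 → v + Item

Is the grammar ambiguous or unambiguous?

(Expr, Term, N0 are unreachable from Item, so their rules don't affect L(Item).) This is a standard precedence ladder (Item over Tail over List), with each level left-recursive on its own operator ('*' at Item, '+' at Tail). That structure is LR(1), hence unambiguous.

Unambiguous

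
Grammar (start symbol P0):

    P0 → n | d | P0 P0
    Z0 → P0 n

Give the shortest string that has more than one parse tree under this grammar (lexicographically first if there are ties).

length 1: no string has ≥2 trees
length 2: no string has ≥2 trees
length 3: d d d has 2 parse trees

Two derivations of d d d:
  P0 ⇒ P0 P0 ⇒ d P0 ⇒ d P0 P0 ⇒ d d P0 ⇒ d d d
  P0 ⇒ P0 P0 ⇒ P0 P0 P0 ⇒ d P0 P0 ⇒ d d P0 ⇒ d d d

d d d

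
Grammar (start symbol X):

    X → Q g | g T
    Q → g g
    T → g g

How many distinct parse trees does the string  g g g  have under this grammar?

2

Parse trees for g g g:
  [X [Q g g] g]
  [X g [T g g]]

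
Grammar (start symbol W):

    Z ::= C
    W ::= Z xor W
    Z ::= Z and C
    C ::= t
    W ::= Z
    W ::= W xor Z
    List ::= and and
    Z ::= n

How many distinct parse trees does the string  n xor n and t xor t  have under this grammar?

4

Parse trees for n xor n and t xor t:
  [W [Z n] xor [W [Z [Z n] and [C t]] xor [W [Z [C t]]]]]
  [W [Z n] xor [W [W [Z [Z n] and [C t]]] xor [Z [C t]]]]
  [W [W [Z n] xor [W [Z [Z n] and [C t]]]] xor [Z [C t]]]
  [W [W [W [Z n]] xor [Z [Z n] and [C t]]] xor [Z [C t]]]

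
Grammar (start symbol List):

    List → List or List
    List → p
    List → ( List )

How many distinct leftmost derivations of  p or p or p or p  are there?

5

Parse trees for p or p or p or p:
  [List [List p] or [List [List p] or [List [List p] or [List p]]]]
  [List [List p] or [List [List [List p] or [List p]] or [List p]]]
  [List [List [List p] or [List p]] or [List [List p] or [List p]]]
  [List [List [List p] or [List [List p] or [List p]]] or [List p]]
  [List [List [List [List p] or [List p]] or [List p]] or [List p]]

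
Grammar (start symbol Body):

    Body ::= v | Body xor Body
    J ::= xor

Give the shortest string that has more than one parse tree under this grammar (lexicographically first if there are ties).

v xor v xor v

length 1: no string has ≥2 trees
length 3: no string has ≥2 trees
length 5: v xor v xor v has 2 parse trees

Two derivations of v xor v xor v:
  Body ⇒ Body xor Body ⇒ v xor Body ⇒ v xor Body xor Body ⇒ v xor v xor Body ⇒ v xor v xor v
  Body ⇒ Body xor Body ⇒ Body xor Body xor Body ⇒ v xor Body xor Body ⇒ v xor v xor Body ⇒ v xor v xor v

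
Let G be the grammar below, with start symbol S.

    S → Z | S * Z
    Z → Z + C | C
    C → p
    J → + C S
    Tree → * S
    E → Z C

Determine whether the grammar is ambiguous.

Only S, Z, C are reachable from S; ignoring the rest: The grammar is stratified — S handles '*' (left-recursive), Z handles '+', C atoms. Each operator has a fixed associativity and precedence level, so every string has one parse.

Unambiguous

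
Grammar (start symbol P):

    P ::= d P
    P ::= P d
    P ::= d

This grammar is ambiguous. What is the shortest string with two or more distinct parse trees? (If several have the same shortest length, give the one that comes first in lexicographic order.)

length 1: no string has ≥2 trees
length 2: d d has 2 parse trees

Two derivations of d d:
  P ⇒ d P ⇒ d d
  P ⇒ P d ⇒ d d

d d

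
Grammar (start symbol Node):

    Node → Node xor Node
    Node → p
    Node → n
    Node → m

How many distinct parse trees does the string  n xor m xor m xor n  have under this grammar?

5

Parse trees for n xor m xor m xor n:
  [Node [Node n] xor [Node [Node m] xor [Node [Node m] xor [Node n]]]]
  [Node [Node n] xor [Node [Node [Node m] xor [Node m]] xor [Node n]]]
  [Node [Node [Node n] xor [Node m]] xor [Node [Node m] xor [Node n]]]
  [Node [Node [Node n] xor [Node [Node m] xor [Node m]]] xor [Node n]]
  [Node [Node [Node [Node n] xor [Node m]] xor [Node m]] xor [Node n]]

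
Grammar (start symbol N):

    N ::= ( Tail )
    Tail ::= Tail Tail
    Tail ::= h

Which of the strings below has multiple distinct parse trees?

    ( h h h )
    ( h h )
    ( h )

( h h h )

( h h h ): 2 trees
( h h ): 1 tree
( h ): 1 tree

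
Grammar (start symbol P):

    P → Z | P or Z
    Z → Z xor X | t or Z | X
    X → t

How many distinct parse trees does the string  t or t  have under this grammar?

Parse trees for t or t:
  [P [Z t or [Z [X t]]]]
  [P [P [Z [X t]]] or [Z [X t]]]

2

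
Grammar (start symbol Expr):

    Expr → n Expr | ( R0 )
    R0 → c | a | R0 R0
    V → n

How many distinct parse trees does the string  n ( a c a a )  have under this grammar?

5

Parse trees for n ( a c a a ):
  [Expr n [Expr ( [R0 [R0 a] [R0 [R0 c] [R0 [R0 a] [R0 a]]]] )]]
  [Expr n [Expr ( [R0 [R0 a] [R0 [R0 [R0 c] [R0 a]] [R0 a]]] )]]
  [Expr n [Expr ( [R0 [R0 [R0 a] [R0 c]] [R0 [R0 a] [R0 a]]] )]]
  [Expr n [Expr ( [R0 [R0 [R0 a] [R0 [R0 c] [R0 a]]] [R0 a]] )]]
  [Expr n [Expr ( [R0 [R0 [R0 [R0 a] [R0 c]] [R0 a]] [R0 a]] )]]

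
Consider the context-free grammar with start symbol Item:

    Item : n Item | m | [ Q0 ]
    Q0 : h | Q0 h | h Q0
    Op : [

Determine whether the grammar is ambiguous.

Witness: [ h h ]

Derivation 1: Item ⇒ [ Q0 ] ⇒ [ Q0 h ] ⇒ [ h h ]
Derivation 2: Item ⇒ [ Q0 ] ⇒ [ h Q0 ] ⇒ [ h h ]

Two distinct leftmost derivations for the same string.

Ambiguous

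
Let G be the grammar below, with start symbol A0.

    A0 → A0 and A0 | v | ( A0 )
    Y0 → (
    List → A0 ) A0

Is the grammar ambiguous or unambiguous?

Witness: v and v and v

Derivation 1: A0 ⇒ A0 and A0 ⇒ A0 and A0 and A0 ⇒ v and A0 and A0 ⇒ v and v and A0 ⇒ v and v and v
Derivation 2: A0 ⇒ A0 and A0 ⇒ v and A0 ⇒ v and A0 and A0 ⇒ v and v and A0 ⇒ v and v and v

Two distinct leftmost derivations for the same string.

Ambiguous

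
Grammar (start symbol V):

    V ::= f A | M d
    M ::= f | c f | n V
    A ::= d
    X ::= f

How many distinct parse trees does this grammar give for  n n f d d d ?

2

Parse trees for n n f d d d:
  [V [M n [V [M n [V f [A d]]] d]] d]
  [V [M n [V [M n [V [M f] d]] d]] d]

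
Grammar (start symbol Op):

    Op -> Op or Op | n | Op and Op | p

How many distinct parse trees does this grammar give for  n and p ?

1

Parse trees for n and p:
  [Op [Op n] and [Op p]]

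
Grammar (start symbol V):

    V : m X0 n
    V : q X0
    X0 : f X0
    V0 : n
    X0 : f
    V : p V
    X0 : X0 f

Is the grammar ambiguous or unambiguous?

Ambiguous

Witness: q f f

Derivation 1: V ⇒ q X0 ⇒ q f X0 ⇒ q f f
Derivation 2: V ⇒ q X0 ⇒ q X0 f ⇒ q f f

Two distinct leftmost derivations for the same string.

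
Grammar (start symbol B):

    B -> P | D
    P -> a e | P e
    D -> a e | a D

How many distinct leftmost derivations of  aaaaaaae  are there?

1

Parse trees for aaaaaaae:
  [B [D a [D a [D a [D a [D a [D a [D a e]]]]]]]]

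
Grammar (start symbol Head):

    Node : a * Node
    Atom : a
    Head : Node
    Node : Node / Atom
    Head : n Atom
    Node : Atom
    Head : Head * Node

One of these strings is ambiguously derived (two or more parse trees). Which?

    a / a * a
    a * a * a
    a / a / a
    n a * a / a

a * a * a

a / a * a: 1 tree
a * a * a: 4 trees
a / a / a: 1 tree
n a * a / a: 1 tree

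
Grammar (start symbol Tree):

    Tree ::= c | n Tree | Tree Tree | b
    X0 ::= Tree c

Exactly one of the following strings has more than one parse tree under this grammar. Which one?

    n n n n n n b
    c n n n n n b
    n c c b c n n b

n n n n n n b: 1 tree
c n n n n n b: 1 tree
n c c b c n n b: 42 trees

n c c b c n n b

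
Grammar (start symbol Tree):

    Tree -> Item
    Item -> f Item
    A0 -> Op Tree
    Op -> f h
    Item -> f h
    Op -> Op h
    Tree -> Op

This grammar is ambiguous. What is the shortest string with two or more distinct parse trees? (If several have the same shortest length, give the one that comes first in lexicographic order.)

length 2: f h has 2 parse trees

Two derivations of f h:
  Tree ⇒ Item ⇒ f h
  Tree ⇒ Op ⇒ f h

f h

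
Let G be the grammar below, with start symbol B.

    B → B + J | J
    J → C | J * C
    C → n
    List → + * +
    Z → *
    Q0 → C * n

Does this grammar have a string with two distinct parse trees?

(List, Z, Q0 are unreachable from B, so their rules don't affect L(B).) This is a standard precedence ladder (B over J over C), with each level left-recursive on its own operator ('+' at B, '*' at J). That structure is LR(1), hence unambiguous.

Unambiguous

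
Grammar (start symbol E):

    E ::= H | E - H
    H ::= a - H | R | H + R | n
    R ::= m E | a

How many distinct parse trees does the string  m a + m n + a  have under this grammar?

Parse trees for m a + m n + a:
  [E [H [R m [E [H [H [R a]] + [R m [E [H [H n] + [R a]]]]]]]]]
  [E [H [R m [E [H [H [H [R a]] + [R m [E [H n]]]] + [R a]]]]]]
  [E [H [H [R m [E [H [R a]]]]] + [R m [E [H [H n] + [R a]]]]]]
  [E [H [H [R m [E [H [H [R a]] + [R m [E [H n]]]]]]] + [R a]]]
  [E [H [H [H [R m [E [H [R a]]]]] + [R m [E [H n]]]] + [R a]]]

5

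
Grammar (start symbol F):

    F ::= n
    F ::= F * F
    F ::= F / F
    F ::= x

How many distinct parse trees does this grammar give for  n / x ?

Parse trees for n / x:
  [F [F n] / [F x]]

1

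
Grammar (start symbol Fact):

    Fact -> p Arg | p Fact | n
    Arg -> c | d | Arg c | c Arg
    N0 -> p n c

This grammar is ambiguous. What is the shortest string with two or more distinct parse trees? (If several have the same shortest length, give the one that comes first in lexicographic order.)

length 1: no string has ≥2 trees
length 2: no string has ≥2 trees
length 3: p c c has 2 parse trees

Two derivations of p c c:
  Fact ⇒ p Arg ⇒ p Arg c ⇒ p c c
  Fact ⇒ p Arg ⇒ p c Arg ⇒ p c c

p c c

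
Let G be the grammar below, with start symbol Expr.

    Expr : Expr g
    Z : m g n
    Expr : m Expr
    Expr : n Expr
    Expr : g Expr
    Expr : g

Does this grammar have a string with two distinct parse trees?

Witness: g g

Derivation 1: Expr ⇒ Expr g ⇒ g g
Derivation 2: Expr ⇒ g Expr ⇒ g g

Two distinct leftmost derivations for the same string.

Ambiguous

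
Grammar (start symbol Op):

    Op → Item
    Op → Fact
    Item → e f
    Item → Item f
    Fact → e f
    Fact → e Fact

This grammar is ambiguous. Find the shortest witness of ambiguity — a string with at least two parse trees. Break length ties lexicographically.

e f

length 2: e f has 2 parse trees

Two derivations of e f:
  Op ⇒ Item ⇒ e f
  Op ⇒ Fact ⇒ e f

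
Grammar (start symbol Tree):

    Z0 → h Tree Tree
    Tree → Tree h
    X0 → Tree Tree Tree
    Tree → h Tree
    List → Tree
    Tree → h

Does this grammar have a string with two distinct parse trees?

Witness: h h

Derivation 1: Tree ⇒ Tree h ⇒ h h
Derivation 2: Tree ⇒ h Tree ⇒ h h

Two distinct leftmost derivations for the same string.

Ambiguous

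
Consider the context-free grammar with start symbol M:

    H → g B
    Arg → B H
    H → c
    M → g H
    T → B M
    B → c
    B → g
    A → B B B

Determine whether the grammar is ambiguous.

Unambiguous

Only M, H, B are reachable from M; ignoring the rest: Restricted to the reachable nonterminals, every rule has the form A → t or A → t B, and no two rules for the same A share a first terminal. The grammar encodes a DFA — one run per string.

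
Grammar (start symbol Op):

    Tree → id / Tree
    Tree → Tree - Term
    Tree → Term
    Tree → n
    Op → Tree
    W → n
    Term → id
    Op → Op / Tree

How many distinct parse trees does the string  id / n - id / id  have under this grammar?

3

Parse trees for id / n - id / id:
  [Op [Op [Tree id / [Tree [Tree n] - [Term id]]]] / [Tree [Term id]]]
  [Op [Op [Tree [Tree id / [Tree n]] - [Term id]]] / [Tree [Term id]]]
  [Op [Op [Op [Tree [Term id]]] / [Tree [Tree n] - [Term id]]] / [Tree [Term id]]]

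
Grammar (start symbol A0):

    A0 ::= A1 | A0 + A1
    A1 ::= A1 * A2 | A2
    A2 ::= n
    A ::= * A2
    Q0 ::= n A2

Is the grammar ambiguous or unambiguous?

Only A0, A1, A2 are reachable from A0; ignoring the rest: The grammar is stratified — A0 handles '+' (left-recursive), A1 handles '*', A2 atoms. Each operator has a fixed associativity and precedence level, so every string has one parse.

Unambiguous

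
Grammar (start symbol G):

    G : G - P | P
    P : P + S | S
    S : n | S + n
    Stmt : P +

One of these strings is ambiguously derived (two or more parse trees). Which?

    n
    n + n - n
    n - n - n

n + n - n

n: 1 tree
n + n - n: 2 trees
n - n - n: 1 tree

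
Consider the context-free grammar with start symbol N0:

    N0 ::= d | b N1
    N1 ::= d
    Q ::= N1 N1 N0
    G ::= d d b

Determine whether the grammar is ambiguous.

(Q, G are unreachable from N0, so their rules don't affect L(N0).) The reachable rules are right-linear with at most one rule per (nonterminal, next-terminal) pair. Each input token forces the next rule, so parsing is deterministic.

Unambiguous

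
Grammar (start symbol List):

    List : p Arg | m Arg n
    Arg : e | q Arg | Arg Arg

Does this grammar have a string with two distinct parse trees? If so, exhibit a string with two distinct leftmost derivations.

Witness: p e e e

Derivation 1: List ⇒ p Arg ⇒ p Arg Arg ⇒ p e Arg ⇒ p e Arg Arg ⇒ p e e Arg ⇒ p e e e
Derivation 2: List ⇒ p Arg ⇒ p Arg Arg ⇒ p Arg Arg Arg ⇒ p e Arg Arg ⇒ p e e Arg ⇒ p e e e

Two distinct leftmost derivations for the same string.

Ambiguous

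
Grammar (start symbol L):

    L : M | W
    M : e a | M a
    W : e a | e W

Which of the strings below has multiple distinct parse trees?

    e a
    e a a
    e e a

e a

e a: 2 trees
e a a: 1 tree
e e a: 1 tree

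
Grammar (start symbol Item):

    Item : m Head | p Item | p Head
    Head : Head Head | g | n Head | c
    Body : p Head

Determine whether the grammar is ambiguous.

Ambiguous

Witness: m c c c

Derivation 1: Item ⇒ m Head ⇒ m Head Head ⇒ m Head Head Head ⇒ m c Head Head ⇒ m c c Head ⇒ m c c c
Derivation 2: Item ⇒ m Head ⇒ m Head Head ⇒ m c Head ⇒ m c Head Head ⇒ m c c Head ⇒ m c c c

Two distinct leftmost derivations for the same string.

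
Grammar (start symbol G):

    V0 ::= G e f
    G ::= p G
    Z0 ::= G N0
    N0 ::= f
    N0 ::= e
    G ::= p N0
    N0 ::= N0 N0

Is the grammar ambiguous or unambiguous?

Ambiguous

Witness: p e e e

Derivation 1: G ⇒ p N0 ⇒ p N0 N0 ⇒ p e N0 ⇒ p e N0 N0 ⇒ p e e N0 ⇒ p e e e
Derivation 2: G ⇒ p N0 ⇒ p N0 N0 ⇒ p N0 N0 N0 ⇒ p e N0 N0 ⇒ p e e N0 ⇒ p e e e

Two distinct leftmost derivations for the same string.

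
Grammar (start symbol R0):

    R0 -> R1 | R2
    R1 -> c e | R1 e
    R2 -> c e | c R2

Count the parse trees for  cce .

Parse trees for cce:
  [R0 [R2 c [R2 c e]]]

1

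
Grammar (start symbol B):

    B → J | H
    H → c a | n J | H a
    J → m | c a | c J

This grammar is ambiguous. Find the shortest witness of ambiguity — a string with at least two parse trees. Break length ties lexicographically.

c a

length 1: no string has ≥2 trees
length 2: c a has 2 parse trees

Two derivations of c a:
  B ⇒ J ⇒ c a
  B ⇒ H ⇒ c a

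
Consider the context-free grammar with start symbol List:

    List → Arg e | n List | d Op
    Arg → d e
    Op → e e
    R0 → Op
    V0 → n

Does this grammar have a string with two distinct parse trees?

Witness: d e e

Derivation 1: List ⇒ Arg e ⇒ d e e
Derivation 2: List ⇒ d Op ⇒ d e e

Two distinct leftmost derivations for the same string.

Ambiguous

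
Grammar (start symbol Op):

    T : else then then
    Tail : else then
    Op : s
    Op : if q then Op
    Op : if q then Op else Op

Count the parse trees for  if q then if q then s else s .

2

Parse trees for if q then if q then s else s:
  [Op if q then [Op if q then [Op s] else [Op s]]]
  [Op if q then [Op if q then [Op s]] else [Op s]]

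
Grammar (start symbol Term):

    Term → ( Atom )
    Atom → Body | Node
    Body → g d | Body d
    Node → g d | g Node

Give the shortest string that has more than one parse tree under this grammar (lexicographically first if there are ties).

( g d )

length 4: ( g d ) has 2 parse trees

Two derivations of ( g d ):
  Term ⇒ ( Atom ) ⇒ ( Body ) ⇒ ( g d )
  Term ⇒ ( Atom ) ⇒ ( Node ) ⇒ ( g d )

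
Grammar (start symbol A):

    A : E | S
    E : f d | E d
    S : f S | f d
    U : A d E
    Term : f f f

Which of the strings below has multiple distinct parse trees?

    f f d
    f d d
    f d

f d

f f d: 1 tree
f d d: 1 tree
f d: 2 trees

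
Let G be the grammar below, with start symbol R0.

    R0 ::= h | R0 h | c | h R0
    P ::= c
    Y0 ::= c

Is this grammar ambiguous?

Witness: h h

Derivation 1: R0 ⇒ R0 h ⇒ h h
Derivation 2: R0 ⇒ h R0 ⇒ h h

Two distinct leftmost derivations for the same string.

Ambiguous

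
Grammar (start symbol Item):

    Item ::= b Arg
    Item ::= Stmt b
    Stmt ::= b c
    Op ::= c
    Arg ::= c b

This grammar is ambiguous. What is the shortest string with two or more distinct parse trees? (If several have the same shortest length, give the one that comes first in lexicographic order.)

length 3: b c b has 2 parse trees

Two derivations of b c b:
  Item ⇒ b Arg ⇒ b c b
  Item ⇒ Stmt b ⇒ b c b

b c b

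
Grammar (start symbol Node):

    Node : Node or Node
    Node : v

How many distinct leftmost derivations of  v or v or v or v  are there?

Parse trees for v or v or v or v:
  [Node [Node v] or [Node [Node v] or [Node [Node v] or [Node v]]]]
  [Node [Node v] or [Node [Node [Node v] or [Node v]] or [Node v]]]
  [Node [Node [Node v] or [Node v]] or [Node [Node v] or [Node v]]]
  [Node [Node [Node v] or [Node [Node v] or [Node v]]] or [Node v]]
  [Node [Node [Node [Node v] or [Node v]] or [Node v]] or [Node v]]

5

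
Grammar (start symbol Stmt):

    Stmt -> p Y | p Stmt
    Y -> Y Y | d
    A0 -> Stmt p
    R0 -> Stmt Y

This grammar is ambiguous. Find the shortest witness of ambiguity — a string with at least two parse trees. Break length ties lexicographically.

length 2: no string has ≥2 trees
length 3: no string has ≥2 trees
length 4: p d d d has 2 parse trees

Two derivations of p d d d:
  Stmt ⇒ p Y ⇒ p Y Y ⇒ p Y Y Y ⇒ p d Y Y ⇒ p d d Y ⇒ p d d d
  Stmt ⇒ p Y ⇒ p Y Y ⇒ p d Y ⇒ p d Y Y ⇒ p d d Y ⇒ p d d d

p d d d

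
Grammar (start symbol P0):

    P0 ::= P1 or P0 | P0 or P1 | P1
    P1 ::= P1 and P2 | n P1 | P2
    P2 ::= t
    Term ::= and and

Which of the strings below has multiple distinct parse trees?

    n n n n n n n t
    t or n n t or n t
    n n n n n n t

n n n n n n n t: 1 tree
t or n n t or n t: 4 trees
n n n n n n t: 1 tree

t or n n t or n t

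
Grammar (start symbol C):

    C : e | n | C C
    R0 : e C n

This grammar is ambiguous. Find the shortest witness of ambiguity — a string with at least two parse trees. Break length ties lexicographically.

e e e

length 1: no string has ≥2 trees
length 2: no string has ≥2 trees
length 3: e e e has 2 parse trees

Two derivations of e e e:
  C ⇒ C C ⇒ e C ⇒ e C C ⇒ e e C ⇒ e e e
  C ⇒ C C ⇒ C C C ⇒ e C C ⇒ e e C ⇒ e e e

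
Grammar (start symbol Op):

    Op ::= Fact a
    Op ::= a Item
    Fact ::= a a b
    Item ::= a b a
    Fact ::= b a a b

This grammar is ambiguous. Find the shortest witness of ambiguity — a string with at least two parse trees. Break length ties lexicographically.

length 4: a a b a has 2 parse trees

Two derivations of a a b a:
  Op ⇒ Fact a ⇒ a a b a
  Op ⇒ a Item ⇒ a a b a

a a b a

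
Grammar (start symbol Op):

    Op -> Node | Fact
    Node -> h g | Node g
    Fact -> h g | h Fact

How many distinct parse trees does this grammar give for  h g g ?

1

Parse trees for h g g:
  [Op [Node [Node h g] g]]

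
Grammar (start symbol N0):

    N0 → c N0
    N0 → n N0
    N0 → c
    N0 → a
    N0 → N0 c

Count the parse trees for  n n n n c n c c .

Parse trees for n n n n c n c c:
  [N0 n [N0 n [N0 n [N0 n [N0 c [N0 n [N0 c [N0 c]]]]]]]]
  [N0 n [N0 n [N0 n [N0 n [N0 c [N0 n [N0 [N0 c] c]]]]]]]
  [N0 n [N0 n [N0 n [N0 n [N0 c [N0 [N0 n [N0 c]] c]]]]]]
  [N0 n [N0 n [N0 n [N0 n [N0 [N0 c [N0 n [N0 c]]] c]]]]]
  [N0 n [N0 n [N0 n [N0 [N0 n [N0 c [N0 n [N0 c]]]] c]]]]
  [N0 n [N0 n [N0 [N0 n [N0 n [N0 c [N0 n [N0 c]]]]] c]]]
  [N0 n [N0 [N0 n [N0 n [N0 n [N0 c [N0 n [N0 c]]]]]] c]]
  [N0 [N0 n [N0 n [N0 n [N0 n [N0 c [N0 n [N0 c]]]]]]] c]

8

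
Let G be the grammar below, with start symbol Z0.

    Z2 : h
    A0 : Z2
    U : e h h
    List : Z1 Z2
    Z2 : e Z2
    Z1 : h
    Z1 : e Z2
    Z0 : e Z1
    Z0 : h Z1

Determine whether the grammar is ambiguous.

Unambiguous

(List, A0, U are unreachable from Z0, so their rules don't affect L(Z0).) The reachable rules are right-linear with at most one rule per (nonterminal, next-terminal) pair. Each input token forces the next rule, so parsing is deterministic.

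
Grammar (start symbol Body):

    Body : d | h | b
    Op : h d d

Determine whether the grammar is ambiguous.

Unambiguous

(Op is unreachable from Body, so its rules don't affect L(Body).) Restricted to the reachable nonterminals, every rule has the form A → t or A → t B, and no two rules for the same A share a first terminal. The grammar encodes a DFA — one run per string.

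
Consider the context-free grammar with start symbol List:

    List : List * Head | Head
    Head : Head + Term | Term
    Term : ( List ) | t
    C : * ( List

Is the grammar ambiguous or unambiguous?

Unambiguous

Only List, Head, Term are reachable from List; ignoring the rest: The grammar is stratified — List handles '*' (left-recursive), Head handles '+', Term atoms. Each operator has a fixed associativity and precedence level, so every string has one parse.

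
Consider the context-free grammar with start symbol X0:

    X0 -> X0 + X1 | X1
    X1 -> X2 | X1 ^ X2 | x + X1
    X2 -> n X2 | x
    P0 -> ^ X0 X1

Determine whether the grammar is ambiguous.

Ambiguous

Witness: x + x

Derivation 1: X0 ⇒ X0 + X1 ⇒ X1 + X1 ⇒ X2 + X1 ⇒ x + X1 ⇒ x + X2 ⇒ x + x
Derivation 2: X0 ⇒ X1 ⇒ x + X1 ⇒ x + X2 ⇒ x + x

Two distinct leftmost derivations for the same string.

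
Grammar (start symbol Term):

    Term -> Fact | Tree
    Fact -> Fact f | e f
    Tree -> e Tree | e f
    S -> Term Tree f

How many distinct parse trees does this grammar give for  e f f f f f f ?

1

Parse trees for e f f f f f f:
  [Term [Fact [Fact [Fact [Fact [Fact [Fact e f] f] f] f] f] f]]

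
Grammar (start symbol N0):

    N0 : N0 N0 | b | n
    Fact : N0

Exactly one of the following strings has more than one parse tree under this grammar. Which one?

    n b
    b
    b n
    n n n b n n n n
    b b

n b: 1 tree
b: 1 tree
b n: 1 tree
n n n b n n n n: 429 trees
b b: 1 tree

n n n b n n n n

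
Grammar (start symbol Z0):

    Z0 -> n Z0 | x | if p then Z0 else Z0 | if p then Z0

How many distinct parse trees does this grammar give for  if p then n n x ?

Parse trees for if p then n n x:
  [Z0 if p then [Z0 n [Z0 n [Z0 x]]]]

1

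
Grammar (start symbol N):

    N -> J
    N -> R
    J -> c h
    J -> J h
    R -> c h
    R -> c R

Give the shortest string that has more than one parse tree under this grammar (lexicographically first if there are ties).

length 2: c h has 2 parse trees

Two derivations of c h:
  N ⇒ J ⇒ c h
  N ⇒ R ⇒ c h

c h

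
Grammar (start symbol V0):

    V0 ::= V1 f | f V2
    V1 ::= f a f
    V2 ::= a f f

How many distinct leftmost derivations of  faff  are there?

2

Parse trees for faff:
  [V0 [V1 f a f] f]
  [V0 f [V2 a f f]]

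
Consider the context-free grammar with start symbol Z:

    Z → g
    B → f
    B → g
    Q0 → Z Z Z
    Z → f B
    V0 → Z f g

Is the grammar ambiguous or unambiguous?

Unambiguous

(V0, Q0 are unreachable from Z, so their rules don't affect L(Z).) Each reachable nonterminal has at most one production per leading terminal, and all productions are right-linear; the derivation is determined token-by-token.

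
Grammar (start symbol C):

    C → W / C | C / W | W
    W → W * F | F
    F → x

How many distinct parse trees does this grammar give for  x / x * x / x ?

Parse trees for x / x * x / x:
  [C [W [F x]] / [C [W [W [F x]] * [F x]] / [C [W [F x]]]]]
  [C [W [F x]] / [C [C [W [W [F x]] * [F x]]] / [W [F x]]]]
  [C [C [W [F x]] / [C [W [W [F x]] * [F x]]]] / [W [F x]]]
  [C [C [C [W [F x]]] / [W [W [F x]] * [F x]]] / [W [F x]]]

4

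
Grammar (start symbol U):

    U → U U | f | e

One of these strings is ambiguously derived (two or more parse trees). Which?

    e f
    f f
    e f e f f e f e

e f: 1 tree
f f: 1 tree
e f e f f e f e: 429 trees

e f e f f e f e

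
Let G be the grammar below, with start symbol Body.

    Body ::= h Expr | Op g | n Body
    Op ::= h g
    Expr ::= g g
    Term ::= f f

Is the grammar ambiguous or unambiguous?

Ambiguous

Witness: h g g

Derivation 1: Body ⇒ h Expr ⇒ h g g
Derivation 2: Body ⇒ Op g ⇒ h g g

Two distinct leftmost derivations for the same string.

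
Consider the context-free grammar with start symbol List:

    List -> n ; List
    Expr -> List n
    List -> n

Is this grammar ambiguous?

Unambiguous

(Expr is unreachable from List, so its rules don't affect L(List).) Right-recursive list with a separator: after each atom, whether the separator follows determines the rule. One parse per string.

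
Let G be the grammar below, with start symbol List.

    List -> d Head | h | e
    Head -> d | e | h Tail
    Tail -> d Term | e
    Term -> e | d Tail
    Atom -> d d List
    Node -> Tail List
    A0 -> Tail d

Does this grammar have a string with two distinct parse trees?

Only List, Head, Tail, Term are reachable from List; ignoring the rest: Each reachable nonterminal has at most one production per leading terminal, and all productions are right-linear; the derivation is determined token-by-token.

Unambiguous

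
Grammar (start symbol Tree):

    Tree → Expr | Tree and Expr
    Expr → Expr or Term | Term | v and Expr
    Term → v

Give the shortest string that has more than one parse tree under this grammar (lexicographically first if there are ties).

length 1: no string has ≥2 trees
length 3: v and v has 2 parse trees

Two derivations of v and v:
  Tree ⇒ Expr ⇒ v and Expr ⇒ v and Term ⇒ v and v
  Tree ⇒ Tree and Expr ⇒ Expr and Expr ⇒ Term and Expr ⇒ v and Expr ⇒ v and Term ⇒ v and v

v and v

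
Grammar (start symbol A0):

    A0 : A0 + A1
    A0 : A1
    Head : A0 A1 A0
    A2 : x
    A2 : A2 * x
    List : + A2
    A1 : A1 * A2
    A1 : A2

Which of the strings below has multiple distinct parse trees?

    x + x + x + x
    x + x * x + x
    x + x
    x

x + x + x + x: 1 tree
x + x * x + x: 2 trees
x + x: 1 tree
x: 1 tree

x + x * x + x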